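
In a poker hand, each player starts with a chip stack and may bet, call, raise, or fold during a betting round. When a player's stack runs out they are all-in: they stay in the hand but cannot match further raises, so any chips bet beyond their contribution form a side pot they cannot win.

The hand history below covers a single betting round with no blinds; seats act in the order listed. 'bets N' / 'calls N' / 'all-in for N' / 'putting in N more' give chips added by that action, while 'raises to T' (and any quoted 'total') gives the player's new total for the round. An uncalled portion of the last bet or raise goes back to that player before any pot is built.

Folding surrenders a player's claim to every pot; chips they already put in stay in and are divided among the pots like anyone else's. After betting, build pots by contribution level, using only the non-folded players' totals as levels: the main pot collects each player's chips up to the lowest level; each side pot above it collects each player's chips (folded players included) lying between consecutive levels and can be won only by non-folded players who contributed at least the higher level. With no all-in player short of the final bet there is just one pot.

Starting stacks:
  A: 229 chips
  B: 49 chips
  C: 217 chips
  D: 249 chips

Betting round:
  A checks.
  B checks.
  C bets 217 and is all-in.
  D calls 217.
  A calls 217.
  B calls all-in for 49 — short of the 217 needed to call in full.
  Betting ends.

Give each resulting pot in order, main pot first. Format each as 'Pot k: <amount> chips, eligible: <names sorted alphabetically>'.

Pot 1: 196 chips, eligible: A, B, C, D
Pot 2: 504 chips, eligible: A, C, D

Derivation:
Contributions: A=217, B=49, C=217, D=217
Pot levels (distinct totals of non-folded players): 49, 217
Layer 1-49: 49 each from A, B, C, D = 49*4 = 196 chips; eligible A, B, C, D
Layer 50-217: 168 each from A, C, D = 168*3 = 504 chips; eligible A, C, D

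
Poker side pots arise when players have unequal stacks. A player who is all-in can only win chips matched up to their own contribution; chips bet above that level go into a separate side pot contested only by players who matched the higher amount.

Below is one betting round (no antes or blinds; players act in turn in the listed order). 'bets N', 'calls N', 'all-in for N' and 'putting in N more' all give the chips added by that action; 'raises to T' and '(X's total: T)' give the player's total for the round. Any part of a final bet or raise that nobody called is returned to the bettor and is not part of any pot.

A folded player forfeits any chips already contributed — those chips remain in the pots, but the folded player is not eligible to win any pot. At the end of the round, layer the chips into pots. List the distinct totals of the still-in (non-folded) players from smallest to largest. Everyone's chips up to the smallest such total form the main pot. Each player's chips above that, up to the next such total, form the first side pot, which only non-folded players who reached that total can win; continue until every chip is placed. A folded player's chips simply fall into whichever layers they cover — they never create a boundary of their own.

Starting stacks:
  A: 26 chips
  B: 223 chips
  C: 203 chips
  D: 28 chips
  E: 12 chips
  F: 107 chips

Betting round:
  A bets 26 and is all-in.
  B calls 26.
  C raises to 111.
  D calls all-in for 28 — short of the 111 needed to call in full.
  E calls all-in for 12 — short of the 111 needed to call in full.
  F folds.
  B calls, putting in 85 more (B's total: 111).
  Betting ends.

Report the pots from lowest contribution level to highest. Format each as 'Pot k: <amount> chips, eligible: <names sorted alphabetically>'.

Contributions: A=26, B=111, C=111, D=28, E=12
Folded: F
Pot levels (distinct totals of non-folded players): 12, 26, 28, 111
Layer 1-12: 12 each from A, B, C, D, E = 12*5 = 60 chips; eligible A, B, C, D, E
Layer 13-26: 14 each from A, B, C, D = 14*4 = 56 chips; eligible A, B, C, D
Layer 27-28: 2 each from B, C, D = 2*3 = 6 chips; eligible B, C, D
Layer 29-111: 83 each from B, C = 83*2 = 166 chips; eligible B, C

Pot 1: 60 chips, eligible: A, B, C, D, E
Pot 2: 56 chips, eligible: A, B, C, D
Pot 3: 6 chips, eligible: B, C, D
Pot 4: 166 chips, eligible: B, C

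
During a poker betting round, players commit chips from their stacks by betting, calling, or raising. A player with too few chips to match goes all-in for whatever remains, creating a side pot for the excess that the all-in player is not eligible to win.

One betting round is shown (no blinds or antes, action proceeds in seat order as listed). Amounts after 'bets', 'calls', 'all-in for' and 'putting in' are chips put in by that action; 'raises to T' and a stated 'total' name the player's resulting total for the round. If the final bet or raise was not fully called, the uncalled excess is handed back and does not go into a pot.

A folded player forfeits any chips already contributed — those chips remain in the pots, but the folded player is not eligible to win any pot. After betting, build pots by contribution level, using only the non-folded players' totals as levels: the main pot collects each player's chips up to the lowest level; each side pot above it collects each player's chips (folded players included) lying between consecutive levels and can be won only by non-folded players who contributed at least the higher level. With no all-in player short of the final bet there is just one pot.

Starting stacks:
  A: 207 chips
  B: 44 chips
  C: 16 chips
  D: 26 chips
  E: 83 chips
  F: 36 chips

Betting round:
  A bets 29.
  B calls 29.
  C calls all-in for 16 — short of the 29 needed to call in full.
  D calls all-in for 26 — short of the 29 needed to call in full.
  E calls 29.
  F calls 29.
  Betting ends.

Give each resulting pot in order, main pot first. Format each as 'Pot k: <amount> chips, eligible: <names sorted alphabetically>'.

Contributions: A=29, B=29, C=16, D=26, E=29, F=29
Pot levels (distinct totals of non-folded players): 16, 26, 29
Layer 1-16: 16 each from A, B, C, D, E, F = 16*6 = 96 chips; eligible A, B, C, D, E, F
Layer 17-26: 10 each from A, B, D, E, F = 10*5 = 50 chips; eligible A, B, D, E, F
Layer 27-29: 3 each from A, B, E, F = 3*4 = 12 chips; eligible A, B, E, F

Pot 1: 96 chips, eligible: A, B, C, D, E, F
Pot 2: 50 chips, eligible: A, B, D, E, F
Pot 3: 12 chips, eligible: A, B, E, F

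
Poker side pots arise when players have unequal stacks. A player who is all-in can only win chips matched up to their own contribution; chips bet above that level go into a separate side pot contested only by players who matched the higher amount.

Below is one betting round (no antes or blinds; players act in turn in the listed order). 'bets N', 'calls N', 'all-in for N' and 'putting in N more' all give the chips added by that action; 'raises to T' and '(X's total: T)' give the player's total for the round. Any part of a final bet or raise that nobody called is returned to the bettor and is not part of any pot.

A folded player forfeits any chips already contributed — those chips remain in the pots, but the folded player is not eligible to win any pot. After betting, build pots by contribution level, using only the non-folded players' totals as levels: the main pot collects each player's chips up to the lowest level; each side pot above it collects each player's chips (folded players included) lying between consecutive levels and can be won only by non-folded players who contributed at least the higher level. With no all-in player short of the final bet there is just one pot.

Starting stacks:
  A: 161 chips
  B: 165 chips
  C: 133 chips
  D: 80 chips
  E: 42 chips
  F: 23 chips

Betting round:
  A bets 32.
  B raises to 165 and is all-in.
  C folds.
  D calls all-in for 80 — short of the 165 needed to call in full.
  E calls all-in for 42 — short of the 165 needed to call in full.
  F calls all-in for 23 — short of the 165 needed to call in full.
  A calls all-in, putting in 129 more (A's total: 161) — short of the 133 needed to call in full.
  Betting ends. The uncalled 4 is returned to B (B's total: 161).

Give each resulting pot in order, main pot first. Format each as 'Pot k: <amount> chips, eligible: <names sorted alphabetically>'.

Pot 1: 115 chips, eligible: A, B, D, E, F
Pot 2: 76 chips, eligible: A, B, D, E
Pot 3: 114 chips, eligible: A, B, D
Pot 4: 162 chips, eligible: A, B

Derivation:
Contributions (after 4 returned to B): A=161, B=161, D=80, E=42, F=23
Folded: C
Pot levels (distinct totals of non-folded players): 23, 42, 80, 161
Layer 1-23: 23 each from A, B, D, E, F = 23*5 = 115 chips; eligible A, B, D, E, F
Layer 24-42: 19 each from A, B, D, E = 19*4 = 76 chips; eligible A, B, D, E
Layer 43-80: 38 each from A, B, D = 38*3 = 114 chips; eligible A, B, D
Layer 81-161: 81 each from A, B = 81*2 = 162 chips; eligible A, B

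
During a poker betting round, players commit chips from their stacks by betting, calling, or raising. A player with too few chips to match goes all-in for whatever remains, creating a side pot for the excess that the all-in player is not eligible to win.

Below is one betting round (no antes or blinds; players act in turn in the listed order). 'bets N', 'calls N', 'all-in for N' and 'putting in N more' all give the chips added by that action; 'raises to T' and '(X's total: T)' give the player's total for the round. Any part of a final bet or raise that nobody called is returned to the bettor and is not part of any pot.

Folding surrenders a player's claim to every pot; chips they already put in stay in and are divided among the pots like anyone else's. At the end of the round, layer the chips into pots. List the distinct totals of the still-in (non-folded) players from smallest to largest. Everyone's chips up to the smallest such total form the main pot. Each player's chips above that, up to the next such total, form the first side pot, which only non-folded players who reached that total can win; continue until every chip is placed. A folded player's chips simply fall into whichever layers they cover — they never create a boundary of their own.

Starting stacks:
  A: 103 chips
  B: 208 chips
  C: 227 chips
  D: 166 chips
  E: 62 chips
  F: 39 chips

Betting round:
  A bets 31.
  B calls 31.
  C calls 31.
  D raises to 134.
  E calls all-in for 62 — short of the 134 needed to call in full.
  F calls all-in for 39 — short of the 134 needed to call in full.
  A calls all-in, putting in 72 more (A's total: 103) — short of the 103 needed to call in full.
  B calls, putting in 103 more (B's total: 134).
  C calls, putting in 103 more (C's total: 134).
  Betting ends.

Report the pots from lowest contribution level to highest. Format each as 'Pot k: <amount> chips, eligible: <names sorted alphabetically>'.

Contributions: A=103, B=134, C=134, D=134, E=62, F=39
Pot levels (distinct totals of non-folded players): 39, 62, 103, 134
Layer 1-39: 39 each from A, B, C, D, E, F = 39*6 = 234 chips; eligible A, B, C, D, E, F
Layer 40-62: 23 each from A, B, C, D, E = 23*5 = 115 chips; eligible A, B, C, D, E
Layer 63-103: 41 each from A, B, C, D = 41*4 = 164 chips; eligible A, B, C, D
Layer 104-134: 31 each from B, C, D = 31*3 = 93 chips; eligible B, C, D

Pot 1: 234 chips, eligible: A, B, C, D, E, F
Pot 2: 115 chips, eligible: A, B, C, D, E
Pot 3: 164 chips, eligible: A, B, C, D
Pot 4: 93 chips, eligible: B, C, D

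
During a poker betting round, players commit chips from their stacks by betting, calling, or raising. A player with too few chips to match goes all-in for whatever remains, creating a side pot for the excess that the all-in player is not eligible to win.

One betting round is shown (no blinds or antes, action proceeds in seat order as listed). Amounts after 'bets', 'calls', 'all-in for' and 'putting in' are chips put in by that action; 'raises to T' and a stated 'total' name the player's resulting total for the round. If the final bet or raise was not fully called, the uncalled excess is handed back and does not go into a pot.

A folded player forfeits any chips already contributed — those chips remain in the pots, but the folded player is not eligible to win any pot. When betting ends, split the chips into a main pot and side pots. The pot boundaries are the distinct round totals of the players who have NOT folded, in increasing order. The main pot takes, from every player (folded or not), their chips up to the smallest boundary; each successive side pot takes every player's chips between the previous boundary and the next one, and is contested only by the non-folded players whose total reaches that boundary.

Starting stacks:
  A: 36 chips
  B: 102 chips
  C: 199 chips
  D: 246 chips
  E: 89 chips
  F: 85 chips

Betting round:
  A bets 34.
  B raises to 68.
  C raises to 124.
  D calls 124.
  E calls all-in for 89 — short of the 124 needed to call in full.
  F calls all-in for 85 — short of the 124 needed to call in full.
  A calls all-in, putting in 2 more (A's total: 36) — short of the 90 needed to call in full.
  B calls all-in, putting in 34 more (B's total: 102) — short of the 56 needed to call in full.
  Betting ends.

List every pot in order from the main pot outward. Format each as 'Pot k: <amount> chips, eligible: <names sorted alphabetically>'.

Contributions: A=36, B=102, C=124, D=124, E=89, F=85
Pot levels (distinct totals of non-folded players): 36, 85, 89, 102, 124
Layer 1-36: 36 each from A, B, C, D, E, F = 36*6 = 216 chips; eligible A, B, C, D, E, F
Layer 37-85: 49 each from B, C, D, E, F = 49*5 = 245 chips; eligible B, C, D, E, F
Layer 86-89: 4 each from B, C, D, E = 4*4 = 16 chips; eligible B, C, D, E
Layer 90-102: 13 each from B, C, D = 13*3 = 39 chips; eligible B, C, D
Layer 103-124: 22 each from C, D = 22*2 = 44 chips; eligible C, D

Pot 1: 216 chips, eligible: A, B, C, D, E, F
Pot 2: 245 chips, eligible: B, C, D, E, F
Pot 3: 16 chips, eligible: B, C, D, E
Pot 4: 39 chips, eligible: B, C, D
Pot 5: 44 chips, eligible: C, D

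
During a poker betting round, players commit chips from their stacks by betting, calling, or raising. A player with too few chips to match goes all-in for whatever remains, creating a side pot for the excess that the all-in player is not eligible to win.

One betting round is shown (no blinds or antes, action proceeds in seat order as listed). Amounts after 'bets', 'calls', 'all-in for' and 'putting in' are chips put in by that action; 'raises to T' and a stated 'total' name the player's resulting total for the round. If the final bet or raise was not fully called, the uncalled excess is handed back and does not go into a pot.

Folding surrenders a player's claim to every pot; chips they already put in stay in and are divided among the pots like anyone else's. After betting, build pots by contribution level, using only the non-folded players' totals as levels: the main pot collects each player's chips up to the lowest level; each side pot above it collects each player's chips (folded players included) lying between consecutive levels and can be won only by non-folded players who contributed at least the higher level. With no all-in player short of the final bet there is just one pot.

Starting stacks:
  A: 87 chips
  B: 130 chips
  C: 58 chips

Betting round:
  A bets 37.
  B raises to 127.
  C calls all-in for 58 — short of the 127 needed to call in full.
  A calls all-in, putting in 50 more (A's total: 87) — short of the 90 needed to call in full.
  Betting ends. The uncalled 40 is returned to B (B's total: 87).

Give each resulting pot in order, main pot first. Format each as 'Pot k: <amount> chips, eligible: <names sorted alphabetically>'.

Pot 1: 174 chips, eligible: A, B, C
Pot 2: 58 chips, eligible: A, B

Derivation:
Contributions (after 40 returned to B): A=87, B=87, C=58
Pot levels (distinct totals of non-folded players): 58, 87
Layer 1-58: 58 each from A, B, C = 58*3 = 174 chips; eligible A, B, C
Layer 59-87: 29 each from A, B = 29*2 = 58 chips; eligible A, B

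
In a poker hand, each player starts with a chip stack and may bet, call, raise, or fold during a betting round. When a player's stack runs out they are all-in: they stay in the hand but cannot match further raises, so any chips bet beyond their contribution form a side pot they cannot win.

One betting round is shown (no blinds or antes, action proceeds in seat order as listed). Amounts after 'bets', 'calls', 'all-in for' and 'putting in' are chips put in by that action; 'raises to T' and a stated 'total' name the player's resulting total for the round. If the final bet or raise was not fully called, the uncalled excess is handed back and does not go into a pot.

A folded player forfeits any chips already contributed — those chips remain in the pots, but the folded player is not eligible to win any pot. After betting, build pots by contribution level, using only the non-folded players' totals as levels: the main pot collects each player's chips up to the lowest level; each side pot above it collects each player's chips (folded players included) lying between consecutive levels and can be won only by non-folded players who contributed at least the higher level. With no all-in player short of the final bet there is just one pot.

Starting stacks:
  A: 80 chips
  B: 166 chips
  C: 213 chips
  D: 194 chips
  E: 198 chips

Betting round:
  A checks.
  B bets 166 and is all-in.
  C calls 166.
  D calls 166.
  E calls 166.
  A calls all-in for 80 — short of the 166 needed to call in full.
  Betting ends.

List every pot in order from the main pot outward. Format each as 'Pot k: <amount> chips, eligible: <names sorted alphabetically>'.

Pot 1: 400 chips, eligible: A, B, C, D, E
Pot 2: 344 chips, eligible: B, C, D, E

Derivation:
Contributions: A=80, B=166, C=166, D=166, E=166
Pot levels (distinct totals of non-folded players): 80, 166
Layer 1-80: 80 each from A, B, C, D, E = 80*5 = 400 chips; eligible A, B, C, D, E
Layer 81-166: 86 each from B, C, D, E = 86*4 = 344 chips; eligible B, C, D, E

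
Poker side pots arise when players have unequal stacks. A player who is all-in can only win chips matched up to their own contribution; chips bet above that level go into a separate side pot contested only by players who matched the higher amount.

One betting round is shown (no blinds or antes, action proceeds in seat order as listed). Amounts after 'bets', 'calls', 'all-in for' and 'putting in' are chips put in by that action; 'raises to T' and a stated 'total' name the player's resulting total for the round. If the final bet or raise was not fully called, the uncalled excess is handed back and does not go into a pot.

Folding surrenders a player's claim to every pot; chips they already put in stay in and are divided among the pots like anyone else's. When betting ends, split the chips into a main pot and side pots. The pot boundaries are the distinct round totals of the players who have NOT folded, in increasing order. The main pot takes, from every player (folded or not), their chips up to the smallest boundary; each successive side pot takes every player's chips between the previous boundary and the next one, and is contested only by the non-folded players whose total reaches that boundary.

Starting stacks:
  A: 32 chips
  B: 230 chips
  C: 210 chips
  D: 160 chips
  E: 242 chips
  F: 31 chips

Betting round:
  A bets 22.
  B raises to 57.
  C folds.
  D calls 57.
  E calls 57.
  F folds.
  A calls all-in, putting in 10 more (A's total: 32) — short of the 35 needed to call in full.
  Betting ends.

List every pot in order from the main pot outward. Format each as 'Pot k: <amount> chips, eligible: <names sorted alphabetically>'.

Contributions: A=32, B=57, D=57, E=57
Folded: C, F
Pot levels (distinct totals of non-folded players): 32, 57
Layer 1-32: 32 each from A, B, D, E = 32*4 = 128 chips; eligible A, B, D, E
Layer 33-57: 25 each from B, D, E = 25*3 = 75 chips; eligible B, D, E

Pot 1: 128 chips, eligible: A, B, D, E
Pot 2: 75 chips, eligible: B, D, E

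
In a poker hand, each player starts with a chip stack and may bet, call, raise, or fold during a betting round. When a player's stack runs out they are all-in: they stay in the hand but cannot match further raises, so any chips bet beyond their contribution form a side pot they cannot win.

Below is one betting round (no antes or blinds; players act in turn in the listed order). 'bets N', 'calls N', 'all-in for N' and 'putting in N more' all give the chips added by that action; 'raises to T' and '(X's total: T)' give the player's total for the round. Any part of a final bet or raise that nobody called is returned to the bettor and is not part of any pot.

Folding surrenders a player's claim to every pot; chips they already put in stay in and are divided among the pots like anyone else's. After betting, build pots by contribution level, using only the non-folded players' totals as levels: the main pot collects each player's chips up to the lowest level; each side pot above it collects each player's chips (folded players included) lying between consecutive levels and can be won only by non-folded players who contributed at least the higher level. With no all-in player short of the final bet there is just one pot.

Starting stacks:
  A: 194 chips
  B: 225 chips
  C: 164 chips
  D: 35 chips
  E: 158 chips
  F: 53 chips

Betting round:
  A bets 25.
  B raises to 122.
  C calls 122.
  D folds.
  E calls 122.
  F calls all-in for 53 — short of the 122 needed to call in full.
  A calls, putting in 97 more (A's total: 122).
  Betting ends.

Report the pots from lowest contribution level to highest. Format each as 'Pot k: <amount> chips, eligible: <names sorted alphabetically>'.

Pot 1: 265 chips, eligible: A, B, C, E, F
Pot 2: 276 chips, eligible: A, B, C, E

Derivation:
Contributions: A=122, B=122, C=122, E=122, F=53
Folded: D
Pot levels (distinct totals of non-folded players): 53, 122
Layer 1-53: 53 each from A, B, C, E, F = 53*5 = 265 chips; eligible A, B, C, E, F
Layer 54-122: 69 each from A, B, C, E = 69*4 = 276 chips; eligible A, B, C, E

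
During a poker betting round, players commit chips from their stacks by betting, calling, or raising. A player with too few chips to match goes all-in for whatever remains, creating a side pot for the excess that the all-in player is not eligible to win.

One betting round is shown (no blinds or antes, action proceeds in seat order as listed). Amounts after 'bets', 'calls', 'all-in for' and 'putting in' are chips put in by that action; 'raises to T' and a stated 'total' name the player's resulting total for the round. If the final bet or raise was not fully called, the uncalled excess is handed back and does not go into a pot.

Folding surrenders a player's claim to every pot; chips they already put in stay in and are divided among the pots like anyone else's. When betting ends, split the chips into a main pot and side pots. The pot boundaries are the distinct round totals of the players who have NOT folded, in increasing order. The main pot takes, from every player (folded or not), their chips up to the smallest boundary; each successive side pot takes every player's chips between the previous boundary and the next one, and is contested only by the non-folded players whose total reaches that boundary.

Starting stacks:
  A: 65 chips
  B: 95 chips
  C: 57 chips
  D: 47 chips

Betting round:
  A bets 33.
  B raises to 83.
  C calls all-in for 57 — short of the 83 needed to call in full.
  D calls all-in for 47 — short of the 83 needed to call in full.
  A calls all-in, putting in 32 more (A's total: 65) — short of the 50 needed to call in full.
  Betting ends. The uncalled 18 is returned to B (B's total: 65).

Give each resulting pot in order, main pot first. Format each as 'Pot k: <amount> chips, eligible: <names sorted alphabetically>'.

Contributions (after 18 returned to B): A=65, B=65, C=57, D=47
Pot levels (distinct totals of non-folded players): 47, 57, 65
Layer 1-47: 47 each from A, B, C, D = 47*4 = 188 chips; eligible A, B, C, D
Layer 48-57: 10 each from A, B, C = 10*3 = 30 chips; eligible A, B, C
Layer 58-65: 8 each from A, B = 8*2 = 16 chips; eligible A, B

Pot 1: 188 chips, eligible: A, B, C, D
Pot 2: 30 chips, eligible: A, B, C
Pot 3: 16 chips, eligible: A, B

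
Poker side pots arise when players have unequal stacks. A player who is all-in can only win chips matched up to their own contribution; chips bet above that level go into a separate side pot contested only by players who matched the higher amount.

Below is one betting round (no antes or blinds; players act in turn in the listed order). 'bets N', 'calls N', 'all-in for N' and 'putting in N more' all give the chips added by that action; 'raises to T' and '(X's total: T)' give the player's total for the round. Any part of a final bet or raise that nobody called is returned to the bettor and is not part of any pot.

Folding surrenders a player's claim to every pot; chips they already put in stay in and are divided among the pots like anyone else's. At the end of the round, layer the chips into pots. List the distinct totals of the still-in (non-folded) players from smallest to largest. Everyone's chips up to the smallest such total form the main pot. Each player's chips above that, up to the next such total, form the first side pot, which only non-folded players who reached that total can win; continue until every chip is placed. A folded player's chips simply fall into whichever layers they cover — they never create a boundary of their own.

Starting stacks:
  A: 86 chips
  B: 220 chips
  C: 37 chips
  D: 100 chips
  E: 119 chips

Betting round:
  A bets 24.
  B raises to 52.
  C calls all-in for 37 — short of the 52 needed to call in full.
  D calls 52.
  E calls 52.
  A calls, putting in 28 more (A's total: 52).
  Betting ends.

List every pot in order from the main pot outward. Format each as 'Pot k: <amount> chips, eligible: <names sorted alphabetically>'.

Contributions: A=52, B=52, C=37, D=52, E=52
Pot levels (distinct totals of non-folded players): 37, 52
Layer 1-37: 37 each from A, B, C, D, E = 37*5 = 185 chips; eligible A, B, C, D, E
Layer 38-52: 15 each from A, B, D, E = 15*4 = 60 chips; eligible A, B, D, E

Pot 1: 185 chips, eligible: A, B, C, D, E
Pot 2: 60 chips, eligible: A, B, D, E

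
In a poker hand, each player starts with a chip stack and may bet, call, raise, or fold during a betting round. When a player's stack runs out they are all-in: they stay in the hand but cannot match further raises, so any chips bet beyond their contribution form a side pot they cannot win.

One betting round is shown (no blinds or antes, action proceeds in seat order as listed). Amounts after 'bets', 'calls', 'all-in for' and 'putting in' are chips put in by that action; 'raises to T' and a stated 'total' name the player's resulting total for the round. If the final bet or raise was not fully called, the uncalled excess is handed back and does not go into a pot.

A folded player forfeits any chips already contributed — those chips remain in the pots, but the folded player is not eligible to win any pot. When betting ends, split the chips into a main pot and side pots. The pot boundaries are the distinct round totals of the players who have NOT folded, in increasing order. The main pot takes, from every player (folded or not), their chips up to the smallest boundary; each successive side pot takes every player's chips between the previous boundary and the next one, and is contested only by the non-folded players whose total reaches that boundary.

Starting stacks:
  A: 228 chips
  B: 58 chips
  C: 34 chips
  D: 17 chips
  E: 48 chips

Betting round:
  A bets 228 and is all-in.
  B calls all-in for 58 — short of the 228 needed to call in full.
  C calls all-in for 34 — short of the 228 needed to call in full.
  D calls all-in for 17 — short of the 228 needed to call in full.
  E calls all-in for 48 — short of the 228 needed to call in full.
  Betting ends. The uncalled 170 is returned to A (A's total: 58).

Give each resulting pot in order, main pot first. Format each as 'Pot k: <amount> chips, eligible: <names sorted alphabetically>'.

Pot 1: 85 chips, eligible: A, B, C, D, E
Pot 2: 68 chips, eligible: A, B, C, E
Pot 3: 42 chips, eligible: A, B, E
Pot 4: 20 chips, eligible: A, B

Derivation:
Contributions (after 170 returned to A): A=58, B=58, C=34, D=17, E=48
Pot levels (distinct totals of non-folded players): 17, 34, 48, 58
Layer 1-17: 17 each from A, B, C, D, E = 17*5 = 85 chips; eligible A, B, C, D, E
Layer 18-34: 17 each from A, B, C, E = 17*4 = 68 chips; eligible A, B, C, E
Layer 35-48: 14 each from A, B, E = 14*3 = 42 chips; eligible A, B, E
Layer 49-58: 10 each from A, B = 10*2 = 20 chips; eligible A, B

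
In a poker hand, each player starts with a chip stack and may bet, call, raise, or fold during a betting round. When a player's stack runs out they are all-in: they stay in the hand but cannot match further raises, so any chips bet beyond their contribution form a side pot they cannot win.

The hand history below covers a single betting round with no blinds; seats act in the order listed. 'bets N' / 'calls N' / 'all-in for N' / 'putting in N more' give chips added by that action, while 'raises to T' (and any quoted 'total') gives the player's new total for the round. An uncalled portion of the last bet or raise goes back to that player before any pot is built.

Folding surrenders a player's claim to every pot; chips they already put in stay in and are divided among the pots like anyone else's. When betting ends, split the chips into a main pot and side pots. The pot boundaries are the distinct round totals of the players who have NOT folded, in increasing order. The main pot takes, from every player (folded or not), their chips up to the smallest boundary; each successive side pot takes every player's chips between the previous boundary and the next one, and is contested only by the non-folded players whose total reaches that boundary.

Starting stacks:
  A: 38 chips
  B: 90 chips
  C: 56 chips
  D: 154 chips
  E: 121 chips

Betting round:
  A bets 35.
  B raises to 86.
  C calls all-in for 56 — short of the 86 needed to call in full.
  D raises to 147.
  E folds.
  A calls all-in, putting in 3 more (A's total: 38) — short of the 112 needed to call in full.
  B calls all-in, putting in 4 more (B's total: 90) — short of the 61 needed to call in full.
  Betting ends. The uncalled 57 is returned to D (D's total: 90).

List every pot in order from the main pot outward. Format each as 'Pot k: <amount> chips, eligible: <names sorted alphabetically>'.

Contributions (after 57 returned to D): A=38, B=90, C=56, D=90
Folded: E
Pot levels (distinct totals of non-folded players): 38, 56, 90
Layer 1-38: 38 each from A, B, C, D = 38*4 = 152 chips; eligible A, B, C, D
Layer 39-56: 18 each from B, C, D = 18*3 = 54 chips; eligible B, C, D
Layer 57-90: 34 each from B, D = 34*2 = 68 chips; eligible B, D

Pot 1: 152 chips, eligible: A, B, C, D
Pot 2: 54 chips, eligible: B, C, D
Pot 3: 68 chips, eligible: B, D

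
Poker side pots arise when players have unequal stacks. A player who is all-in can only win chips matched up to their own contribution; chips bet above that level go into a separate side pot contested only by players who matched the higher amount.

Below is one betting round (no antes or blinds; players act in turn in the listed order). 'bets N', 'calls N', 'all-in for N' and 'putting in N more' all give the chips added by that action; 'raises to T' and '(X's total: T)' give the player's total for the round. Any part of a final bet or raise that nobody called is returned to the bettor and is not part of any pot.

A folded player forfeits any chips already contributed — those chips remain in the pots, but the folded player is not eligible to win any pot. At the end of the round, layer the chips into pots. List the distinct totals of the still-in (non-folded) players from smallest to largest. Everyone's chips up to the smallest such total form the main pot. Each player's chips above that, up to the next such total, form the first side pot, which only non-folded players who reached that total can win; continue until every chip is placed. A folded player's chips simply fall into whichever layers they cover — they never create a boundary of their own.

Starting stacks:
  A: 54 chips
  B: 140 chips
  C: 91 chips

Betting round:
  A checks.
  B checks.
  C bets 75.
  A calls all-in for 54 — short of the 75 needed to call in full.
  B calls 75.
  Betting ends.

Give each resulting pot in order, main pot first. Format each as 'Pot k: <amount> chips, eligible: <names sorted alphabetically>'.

Contributions: A=54, B=75, C=75
Pot levels (distinct totals of non-folded players): 54, 75
Layer 1-54: 54 each from A, B, C = 54*3 = 162 chips; eligible A, B, C
Layer 55-75: 21 each from B, C = 21*2 = 42 chips; eligible B, C

Pot 1: 162 chips, eligible: A, B, C
Pot 2: 42 chips, eligible: B, C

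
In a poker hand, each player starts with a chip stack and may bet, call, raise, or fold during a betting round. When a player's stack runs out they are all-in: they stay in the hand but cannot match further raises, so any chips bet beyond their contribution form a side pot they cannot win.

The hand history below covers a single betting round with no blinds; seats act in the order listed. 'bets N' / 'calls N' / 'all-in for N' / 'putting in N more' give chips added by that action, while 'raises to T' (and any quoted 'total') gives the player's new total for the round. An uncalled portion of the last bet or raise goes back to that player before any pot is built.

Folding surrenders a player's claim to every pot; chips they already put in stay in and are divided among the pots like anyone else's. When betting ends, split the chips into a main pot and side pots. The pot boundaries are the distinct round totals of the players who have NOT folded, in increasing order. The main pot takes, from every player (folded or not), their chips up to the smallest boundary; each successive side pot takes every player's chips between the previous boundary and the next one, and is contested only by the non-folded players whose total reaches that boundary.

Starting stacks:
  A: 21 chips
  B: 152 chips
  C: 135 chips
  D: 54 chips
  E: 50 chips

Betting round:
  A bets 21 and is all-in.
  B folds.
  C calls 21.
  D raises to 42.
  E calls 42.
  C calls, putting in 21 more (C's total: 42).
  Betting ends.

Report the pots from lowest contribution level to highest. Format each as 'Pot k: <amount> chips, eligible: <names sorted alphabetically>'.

Pot 1: 84 chips, eligible: A, C, D, E
Pot 2: 63 chips, eligible: C, D, E

Derivation:
Contributions: A=21, C=42, D=42, E=42
Folded: B
Pot levels (distinct totals of non-folded players): 21, 42
Layer 1-21: 21 each from A, C, D, E = 21*4 = 84 chips; eligible A, C, D, E
Layer 22-42: 21 each from C, D, E = 21*3 = 63 chips; eligible C, D, E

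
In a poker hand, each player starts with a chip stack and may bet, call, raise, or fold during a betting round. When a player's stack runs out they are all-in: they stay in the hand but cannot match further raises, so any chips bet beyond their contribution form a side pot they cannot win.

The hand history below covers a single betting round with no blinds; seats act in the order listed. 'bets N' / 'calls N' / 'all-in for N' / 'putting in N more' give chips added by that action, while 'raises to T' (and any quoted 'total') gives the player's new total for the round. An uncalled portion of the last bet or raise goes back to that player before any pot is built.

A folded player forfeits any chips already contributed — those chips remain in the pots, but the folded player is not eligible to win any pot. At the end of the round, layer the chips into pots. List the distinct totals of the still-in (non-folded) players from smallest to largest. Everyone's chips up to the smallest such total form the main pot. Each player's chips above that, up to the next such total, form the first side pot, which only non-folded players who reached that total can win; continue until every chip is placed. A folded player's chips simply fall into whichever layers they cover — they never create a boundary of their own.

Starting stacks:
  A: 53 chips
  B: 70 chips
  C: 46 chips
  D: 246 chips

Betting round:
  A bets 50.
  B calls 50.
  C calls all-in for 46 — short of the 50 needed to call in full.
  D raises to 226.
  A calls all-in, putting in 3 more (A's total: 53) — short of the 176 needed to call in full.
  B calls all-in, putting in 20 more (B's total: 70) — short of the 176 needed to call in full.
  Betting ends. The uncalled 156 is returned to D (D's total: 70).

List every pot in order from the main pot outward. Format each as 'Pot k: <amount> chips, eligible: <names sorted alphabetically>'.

Pot 1: 184 chips, eligible: A, B, C, D
Pot 2: 21 chips, eligible: A, B, D
Pot 3: 34 chips, eligible: B, D

Derivation:
Contributions (after 156 returned to D): A=53, B=70, C=46, D=70
Pot levels (distinct totals of non-folded players): 46, 53, 70
Layer 1-46: 46 each from A, B, C, D = 46*4 = 184 chips; eligible A, B, C, D
Layer 47-53: 7 each from A, B, D = 7*3 = 21 chips; eligible A, B, D
Layer 54-70: 17 each from B, D = 17*2 = 34 chips; eligible B, D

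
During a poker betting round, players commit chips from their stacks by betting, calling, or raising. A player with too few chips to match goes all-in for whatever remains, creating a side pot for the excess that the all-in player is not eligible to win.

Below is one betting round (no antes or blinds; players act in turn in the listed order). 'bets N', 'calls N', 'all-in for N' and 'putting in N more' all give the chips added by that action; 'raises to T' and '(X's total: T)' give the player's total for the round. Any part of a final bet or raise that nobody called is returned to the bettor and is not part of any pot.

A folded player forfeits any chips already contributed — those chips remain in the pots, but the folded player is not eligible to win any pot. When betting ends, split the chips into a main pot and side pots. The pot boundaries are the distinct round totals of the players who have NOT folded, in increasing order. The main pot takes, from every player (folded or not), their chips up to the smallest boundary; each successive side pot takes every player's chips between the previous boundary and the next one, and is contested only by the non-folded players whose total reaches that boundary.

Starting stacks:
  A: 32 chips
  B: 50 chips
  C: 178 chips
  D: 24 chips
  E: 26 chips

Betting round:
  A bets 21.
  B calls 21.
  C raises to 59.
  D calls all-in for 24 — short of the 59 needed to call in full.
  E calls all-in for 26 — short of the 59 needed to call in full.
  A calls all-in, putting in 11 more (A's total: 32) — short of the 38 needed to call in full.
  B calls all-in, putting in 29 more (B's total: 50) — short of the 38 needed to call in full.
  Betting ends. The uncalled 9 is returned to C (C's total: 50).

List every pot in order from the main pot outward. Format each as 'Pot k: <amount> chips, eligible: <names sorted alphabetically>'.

Pot 1: 120 chips, eligible: A, B, C, D, E
Pot 2: 8 chips, eligible: A, B, C, E
Pot 3: 18 chips, eligible: A, B, C
Pot 4: 36 chips, eligible: B, C

Derivation:
Contributions (after 9 returned to C): A=32, B=50, C=50, D=24, E=26
Pot levels (distinct totals of non-folded players): 24, 26, 32, 50
Layer 1-24: 24 each from A, B, C, D, E = 24*5 = 120 chips; eligible A, B, C, D, E
Layer 25-26: 2 each from A, B, C, E = 2*4 = 8 chips; eligible A, B, C, E
Layer 27-32: 6 each from A, B, C = 6*3 = 18 chips; eligible A, B, C
Layer 33-50: 18 each from B, C = 18*2 = 36 chips; eligible B, C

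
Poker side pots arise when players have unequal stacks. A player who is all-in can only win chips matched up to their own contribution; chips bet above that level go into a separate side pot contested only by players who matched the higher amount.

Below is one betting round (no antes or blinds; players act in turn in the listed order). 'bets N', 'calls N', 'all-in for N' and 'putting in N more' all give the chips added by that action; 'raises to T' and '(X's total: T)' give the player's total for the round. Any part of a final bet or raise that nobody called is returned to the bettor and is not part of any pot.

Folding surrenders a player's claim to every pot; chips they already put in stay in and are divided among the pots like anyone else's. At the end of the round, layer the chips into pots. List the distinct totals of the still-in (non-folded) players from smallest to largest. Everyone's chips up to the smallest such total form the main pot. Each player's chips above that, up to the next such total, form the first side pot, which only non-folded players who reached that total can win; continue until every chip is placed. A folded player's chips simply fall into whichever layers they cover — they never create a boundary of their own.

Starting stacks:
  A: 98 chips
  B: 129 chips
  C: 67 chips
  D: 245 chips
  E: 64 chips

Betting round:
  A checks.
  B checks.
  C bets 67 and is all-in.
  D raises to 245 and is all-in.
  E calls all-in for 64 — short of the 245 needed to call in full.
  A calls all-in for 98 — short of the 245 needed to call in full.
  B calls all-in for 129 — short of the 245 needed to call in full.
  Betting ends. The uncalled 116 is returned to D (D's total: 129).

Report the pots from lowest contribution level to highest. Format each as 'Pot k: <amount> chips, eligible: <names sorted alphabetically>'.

Pot 1: 320 chips, eligible: A, B, C, D, E
Pot 2: 12 chips, eligible: A, B, C, D
Pot 3: 93 chips, eligible: A, B, D
Pot 4: 62 chips, eligible: B, D

Derivation:
Contributions (after 116 returned to D): A=98, B=129, C=67, D=129, E=64
Pot levels (distinct totals of non-folded players): 64, 67, 98, 129
Layer 1-64: 64 each from A, B, C, D, E = 64*5 = 320 chips; eligible A, B, C, D, E
Layer 65-67: 3 each from A, B, C, D = 3*4 = 12 chips; eligible A, B, C, D
Layer 68-98: 31 each from A, B, D = 31*3 = 93 chips; eligible A, B, D
Layer 99-129: 31 each from B, D = 31*2 = 62 chips; eligible B, D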